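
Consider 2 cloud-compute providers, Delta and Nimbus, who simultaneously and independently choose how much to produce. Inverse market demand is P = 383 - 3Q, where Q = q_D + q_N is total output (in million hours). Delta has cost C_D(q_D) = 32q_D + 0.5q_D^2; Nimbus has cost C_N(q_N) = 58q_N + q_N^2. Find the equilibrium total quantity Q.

65

Delta's profit: π_D = (383 - 3Q)q_D - (32q_D + (1/2)q_D²). Setting ∂π_D/∂q_D = 0: 351 - 7q_D - 3(q_N) = 0.
Nimbus's profit: π_N = (383 - 3Q)q_N - (58q_N + q_N²). Setting ∂π_N/∂q_N = 0: 325 - 8q_N - 3(q_D) = 0.
Rearranging gives the reaction functions q_D = (351 - 3q_N)/7 and q_N = (325 - 3q_D)/8.
Substituting one into the other gives q_D = 39 and q_N = 26.
Total output Q = 39 + 26 = 65.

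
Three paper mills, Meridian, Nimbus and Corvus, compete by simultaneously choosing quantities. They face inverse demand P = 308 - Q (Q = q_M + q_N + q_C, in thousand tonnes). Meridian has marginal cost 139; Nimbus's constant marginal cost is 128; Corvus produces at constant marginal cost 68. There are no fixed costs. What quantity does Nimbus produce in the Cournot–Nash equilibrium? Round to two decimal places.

Meridian's profit: π_M = (308 - Q)q_M - (139q_M). Setting ∂π_M/∂q_M = 0: 169 - 2q_M - (q_N + q_C) = 0.
Nimbus's profit: π_N = (308 - Q)q_N - (128q_N). Setting ∂π_N/∂q_N = 0: 180 - 2q_N - (q_M + q_C) = 0.
Corvus's first-order condition: 240 - 2q_C - (q_M + q_N) = 0.
Adding the 3 first-order conditions: 589 − 4Q = 0, so Q = 589/4.
Back-substituting: q_M = (169 − 589/4) = 87/4, q_N = (180 − 589/4) = 131/4, q_C = (240 − 589/4) = 371/4.

32.75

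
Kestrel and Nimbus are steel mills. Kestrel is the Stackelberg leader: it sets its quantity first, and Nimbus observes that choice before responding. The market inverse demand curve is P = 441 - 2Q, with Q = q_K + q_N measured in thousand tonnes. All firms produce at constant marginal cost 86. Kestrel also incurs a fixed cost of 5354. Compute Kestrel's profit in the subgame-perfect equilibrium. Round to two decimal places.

2522.56

Solve by backward induction. Given q_K, the follower Nimbus maximises π_N = (441 - 2q_K - 2q_N)q_N - 86q_N.
Follower FOC: 355 - 2q_K - 4q_N = 0, so q_N(q_K) = (355 - 2q_K)/4.
The leader anticipates this reaction. Substituting into P = 441 - 2Q gives P = 527/2 - q_K, so π_K = (527/2 - q_K)q_K - 86q_K.
The leader's first-order condition 355/2 - 2q_K = 0 yields q_K = 355/4.
Then q_N = (355 - 2·(355/4))/4 = 355/8.
Price P = 441 - 2·(1065/8) = 699/4.
Kestrel's profit: (699/4 - 86)·(355/4) - 5354 = 2522.5625.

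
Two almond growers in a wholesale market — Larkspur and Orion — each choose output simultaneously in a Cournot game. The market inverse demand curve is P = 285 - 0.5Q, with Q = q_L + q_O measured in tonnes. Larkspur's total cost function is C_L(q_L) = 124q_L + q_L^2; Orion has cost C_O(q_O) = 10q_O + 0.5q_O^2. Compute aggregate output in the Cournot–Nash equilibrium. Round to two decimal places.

Larkspur's profit: π_L = (285 - 0.5Q)q_L - (124q_L + q_L²). Setting ∂π_L/∂q_L = 0: 161 - 3q_L - (1/2)(q_O) = 0.
Orion's profit: π_O = (285 - 0.5Q)q_O - (10q_O + (1/2)q_O²). Setting ∂π_O/∂q_O = 0: 275 - 2q_O - (1/2)(q_L) = 0.
So q_L = (161 - (1/2)q_O)/3 and q_O = (275 - (1/2)q_L)/2.
Substituting one into the other gives q_L = 738/23 and q_O = 129.4783.
Total output Q = 738/23 + 129.4783 = 161.5652.

161.57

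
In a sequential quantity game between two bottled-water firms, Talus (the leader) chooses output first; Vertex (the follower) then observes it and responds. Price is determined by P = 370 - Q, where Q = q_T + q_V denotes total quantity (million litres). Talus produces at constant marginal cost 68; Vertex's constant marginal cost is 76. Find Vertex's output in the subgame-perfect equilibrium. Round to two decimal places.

The follower Vertex best-responds to any q_T: π_V = (370 - Q)q_V - 76q_V.
Follower FOC: 294 - q_T - 2q_V = 0, so q_V(q_T) = (294 - q_T)/2.
Talus substitutes q_V(q_T) into its own profit: π_T = q_T(370 - q_T - (294 - q_T)/2) - 68q_T = (223 - (1/2)q_T)q_T - 68q_T.
The leader's first-order condition 155 - q_T = 0 yields q_T = 155.
Then q_V = (294 - 155)/2 = 139/2.

69.50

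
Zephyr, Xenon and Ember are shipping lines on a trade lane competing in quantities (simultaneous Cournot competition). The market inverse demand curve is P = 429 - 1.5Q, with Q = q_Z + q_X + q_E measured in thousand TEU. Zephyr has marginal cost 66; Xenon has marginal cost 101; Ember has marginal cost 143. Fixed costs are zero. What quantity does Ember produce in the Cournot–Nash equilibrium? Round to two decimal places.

27.83

Zephyr's profit: π_Z = (429 - 1.5Q)q_Z - (66q_Z). Setting ∂π_Z/∂q_Z = 0: 363 - 3q_Z - (3/2)(q_X + q_E) = 0.
Xenon's first-order condition: 328 - 3q_X - (3/2)(q_Z + q_E) = 0.
Ember's profit: π_E = (429 - 1.5Q)q_E - (143q_E). Setting ∂π_E/∂q_E = 0: 286 - 3q_E - (3/2)(q_Z + q_X) = 0.
Adding the 3 conditions: 977 − 3Q − 3Q = 0, i.e. Q = 977/6.
Back-substituting: q_Z = (363 − 977/4)/(3/2) = 475/6, q_X = (328 − 977/4)/(3/2) = 335/6, q_E = (286 − 977/4)/(3/2) = 167/6.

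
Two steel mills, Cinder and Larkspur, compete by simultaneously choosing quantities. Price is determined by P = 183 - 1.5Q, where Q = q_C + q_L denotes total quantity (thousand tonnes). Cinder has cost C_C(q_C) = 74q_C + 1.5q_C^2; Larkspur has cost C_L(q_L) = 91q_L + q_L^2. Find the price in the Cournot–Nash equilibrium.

140

Cinder's profit: π_C = (183 - 1.5Q)q_C - (74q_C + (3/2)q_C²). Setting ∂π_C/∂q_C = 0: 109 - 6q_C - (3/2)(q_L) = 0.
Larkspur's first-order condition: 92 - 5q_L - (3/2)(q_C) = 0.
Best responses: q_C = (109 - (3/2)q_L)/6, q_L = (92 - (3/2)q_C)/5.
Substituting one into the other gives q_C = 44/3 and q_L = 14.
Total output Q = 86/3, so price P = 183 - (3/2)·(86/3) = 140.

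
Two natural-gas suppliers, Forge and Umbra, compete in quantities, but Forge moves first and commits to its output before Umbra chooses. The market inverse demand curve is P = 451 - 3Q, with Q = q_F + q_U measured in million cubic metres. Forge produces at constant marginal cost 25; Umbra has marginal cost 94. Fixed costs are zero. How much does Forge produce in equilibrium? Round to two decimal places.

The follower Umbra best-responds to any q_F: π_U = (451 - 3Q)q_U - 94q_U.
Follower FOC: 357 - 3q_F - 6q_U = 0, so q_U(q_F) = (357 - 3q_F)/6.
The leader anticipates this reaction. Substituting into P = 451 - 3Q gives P = 545/2 - (3/2)q_F, so π_F = (545/2 - (3/2)q_F)q_F - 25q_F.
The leader's first-order condition 495/2 - 3q_F = 0 yields q_F = 165/2.
Then q_U = (357 - 3·(165/2))/6 = 73/4.

82.50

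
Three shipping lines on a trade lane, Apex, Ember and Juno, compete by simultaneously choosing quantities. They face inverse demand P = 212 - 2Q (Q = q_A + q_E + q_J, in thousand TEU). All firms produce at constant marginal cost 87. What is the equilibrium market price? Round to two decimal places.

Each firm earns π_i = (212 - 2Q)q_i - 87q_i.
First-order condition (treating rivals' output as given): 125 - 4q_i - 2·Σ_{j≠i} q_j = 0.
With identical firms every q_j equals q_i, so Σ_{j≠i} q_j = 2q_i and 125 = 8q_i, giving q_i = 125/8.
Total output Q = 375/8, so price P = 212 - 2·(375/8) = 473/4.

118.25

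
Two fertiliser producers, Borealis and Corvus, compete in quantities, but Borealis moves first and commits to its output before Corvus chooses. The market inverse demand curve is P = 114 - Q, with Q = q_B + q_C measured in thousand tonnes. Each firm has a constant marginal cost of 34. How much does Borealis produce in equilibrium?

The follower Corvus best-responds to any q_B: π_C = (114 - Q)q_C - 34q_C.
Follower FOC: 80 - q_B - 2q_C = 0, so q_C(q_B) = (80 - q_B)/2.
The leader anticipates this reaction. Substituting into P = 114 - Q gives P = 74 - (1/2)q_B, so π_B = (74 - (1/2)q_B)q_B - 34q_B.
Maximising: ∂π_B/∂q_B = 40 - q_B = 0, giving q_B = 40.
Then q_C = (80 - 40)/2 = 20.

40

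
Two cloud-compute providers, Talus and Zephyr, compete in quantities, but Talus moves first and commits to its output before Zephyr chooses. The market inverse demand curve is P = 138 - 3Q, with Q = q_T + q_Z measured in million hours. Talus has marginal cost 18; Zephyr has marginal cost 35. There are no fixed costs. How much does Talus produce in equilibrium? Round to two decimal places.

Solve by backward induction. Given q_T, the follower Zephyr maximises π_Z = (138 - 3q_T - 3q_Z)q_Z - 35q_Z.
∂π_Z/∂q_Z = 103 - 3q_T - 6q_Z = 0 gives the reaction function q_Z = (103 - 3q_T)/6.
The leader anticipates this reaction. Substituting into P = 138 - 3Q gives P = 173/2 - (3/2)q_T, so π_T = (173/2 - (3/2)q_T)q_T - 18q_T.
The leader's first-order condition 137/2 - 3q_T = 0 yields q_T = 137/6.
Then q_Z = (103 - 3·(137/6))/6 = 23/4.

22.83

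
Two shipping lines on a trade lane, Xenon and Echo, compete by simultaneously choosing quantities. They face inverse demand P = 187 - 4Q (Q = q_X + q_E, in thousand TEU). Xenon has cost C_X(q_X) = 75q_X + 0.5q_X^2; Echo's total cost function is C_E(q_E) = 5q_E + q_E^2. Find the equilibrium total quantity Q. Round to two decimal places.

Xenon's profit: π_X = (187 - 4Q)q_X - (75q_X + (1/2)q_X²). Setting ∂π_X/∂q_X = 0: 112 - 9q_X - 4(q_E) = 0.
Echo's first-order condition: 182 - 10q_E - 4(q_X) = 0.
So q_X = (112 - 4q_E)/9 and q_E = (182 - 4q_X)/10.
Substituting one into the other gives q_X = 196/37 and q_E = 595/37.
Total output Q = 196/37 + 595/37 = 791/37.

21.38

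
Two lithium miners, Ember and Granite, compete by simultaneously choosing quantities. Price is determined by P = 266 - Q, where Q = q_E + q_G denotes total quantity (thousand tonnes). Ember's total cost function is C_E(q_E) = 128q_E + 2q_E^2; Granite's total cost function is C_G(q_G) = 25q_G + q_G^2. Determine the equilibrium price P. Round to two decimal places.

Ember's profit: π_E = (266 - Q)q_E - (128q_E + 2q_E²). Setting ∂π_E/∂q_E = 0: 138 - 6q_E - (q_G) = 0.
Granite's first-order condition: 241 - 4q_G - (q_E) = 0.
Best responses: q_E = (138 - q_G)/6, q_G = (241 - q_E)/4.
Substituting one into the other gives q_E = 311/23 and q_G = 1308/23.
Total output Q = 1619/23, so price P = 266 - 1619/23 = 195.6087.

195.61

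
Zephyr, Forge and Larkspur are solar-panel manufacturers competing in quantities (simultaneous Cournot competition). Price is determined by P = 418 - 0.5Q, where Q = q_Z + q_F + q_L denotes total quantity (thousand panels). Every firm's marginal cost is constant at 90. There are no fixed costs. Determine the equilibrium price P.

172

A representative firm's profit is π_i = q_i(418 - 0.5Q) - 90q_i.
First-order condition (treating rivals' output as given): 328 - q_i - (1/2)·Σ_{j≠i} q_j = 0.
By symmetry each firm produces the same amount; substituting Σ_{j≠i} q_j = 2q_i yields q_i = 328/2 = 164.
Total output Q = 492, so price P = 418 - (1/2)·492 = 172.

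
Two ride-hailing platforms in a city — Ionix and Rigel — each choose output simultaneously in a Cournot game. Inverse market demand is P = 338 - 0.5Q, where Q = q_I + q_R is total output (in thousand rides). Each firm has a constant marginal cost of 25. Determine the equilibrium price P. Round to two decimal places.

129.33

Each firm earns π_i = (338 - 0.5Q)q_i - 25q_i.
Setting ∂π_i/∂q_i = 0 with rivals' quantities fixed: 313 - q_i - (1/2)q_j = 0.
With identical firms every q_j equals q_i, so q_j = q_i and 313 = (3/2)q_i, giving q_i = 626/3.
Total output Q = 1252/3, so price P = 338 - (1/2)·(1252/3) = 388/3.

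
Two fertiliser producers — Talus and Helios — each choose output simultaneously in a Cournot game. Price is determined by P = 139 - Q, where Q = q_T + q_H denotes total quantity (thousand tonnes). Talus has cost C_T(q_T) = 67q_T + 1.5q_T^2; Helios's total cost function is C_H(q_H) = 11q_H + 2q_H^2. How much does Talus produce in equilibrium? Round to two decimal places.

Talus's profit: π_T = (139 - Q)q_T - (67q_T + (3/2)q_T²). Setting ∂π_T/∂q_T = 0: 72 - 5q_T - (q_H) = 0.
Helios's profit: π_H = (139 - Q)q_H - (11q_H + 2q_H²). Setting ∂π_H/∂q_H = 0: 128 - 6q_H - (q_T) = 0.
So q_T = (72 - q_H)/5 and q_H = (128 - q_T)/6.
Solving the pair: q_T = 304/29, q_H = 568/29.

10.48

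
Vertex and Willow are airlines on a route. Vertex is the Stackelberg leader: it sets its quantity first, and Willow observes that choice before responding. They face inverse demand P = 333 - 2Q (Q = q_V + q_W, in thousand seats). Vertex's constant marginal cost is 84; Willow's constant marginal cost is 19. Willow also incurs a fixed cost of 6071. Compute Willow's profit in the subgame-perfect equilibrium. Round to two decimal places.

89.50

Solve by backward induction. Given q_V, the follower Willow maximises π_W = (333 - 2q_V - 2q_W)q_W - 19q_W.
Follower FOC: 314 - 2q_V - 4q_W = 0, so q_W(q_V) = (314 - 2q_V)/4.
The leader anticipates this reaction. Substituting into P = 333 - 2Q gives P = 176 - q_V, so π_V = (176 - q_V)q_V - 84q_V.
Maximising: ∂π_V/∂q_V = 92 - 2q_V = 0, giving q_V = 46.
Then q_W = (314 - 2·46)/4 = 111/2.
Price P = 333 - 2·(203/2) = 130.
Willow's profit: (130 - 19)·(111/2) - 6071 = 179/2.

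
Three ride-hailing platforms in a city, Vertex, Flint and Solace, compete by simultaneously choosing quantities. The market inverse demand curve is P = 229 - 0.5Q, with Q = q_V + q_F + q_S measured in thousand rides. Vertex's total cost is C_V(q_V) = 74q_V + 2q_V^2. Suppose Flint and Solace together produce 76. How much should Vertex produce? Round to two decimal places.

23.40

With rivals' combined output fixed at 76, Vertex's profit is π_V = (229 - (1/2)·76 - (1/2)q_V)q_V - (74q_V + 2q_V²) = (191 - (1/2)q_V)q_V - (74q_V + 2q_V²).
∂π_V/∂q_V = 117 - 5q_V = 0, so q_V = 117/5.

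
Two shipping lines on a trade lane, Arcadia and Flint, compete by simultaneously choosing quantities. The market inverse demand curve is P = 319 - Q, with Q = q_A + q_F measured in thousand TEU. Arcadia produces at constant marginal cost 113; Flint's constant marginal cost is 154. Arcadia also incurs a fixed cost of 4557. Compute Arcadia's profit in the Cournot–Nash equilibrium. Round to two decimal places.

2221.78

Arcadia's profit: π_A = (319 - Q)q_A - (113q_A). Setting ∂π_A/∂q_A = 0: 206 - 2q_A - (q_F) = 0.
Flint's first-order condition: 165 - 2q_F - (q_A) = 0.
Best responses: q_A = (206 - q_F)/2, q_F = (165 - q_A)/2.
Substituting one into the other gives q_A = 247/3 and q_F = 124/3.
Price P = 319 - 371/3 = 586/3.
Arcadia's profit: (586/3 - 113)·(247/3) - 4557 = 2221.7778.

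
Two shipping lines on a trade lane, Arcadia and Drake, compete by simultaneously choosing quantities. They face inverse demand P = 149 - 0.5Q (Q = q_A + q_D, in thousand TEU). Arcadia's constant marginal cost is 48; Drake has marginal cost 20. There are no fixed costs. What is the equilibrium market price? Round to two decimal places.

Arcadia's profit: π_A = (149 - 0.5Q)q_A - (48q_A). Setting ∂π_A/∂q_A = 0: 101 - q_A - (1/2)(q_D) = 0.
Drake's first-order condition: 129 - q_D - (1/2)(q_A) = 0.
So q_A = (101 - (1/2)q_D) and q_D = (129 - (1/2)q_A).
Substituting one into the other gives q_A = 146/3 and q_D = 314/3.
Total output Q = 460/3, so price P = 149 - (1/2)·(460/3) = 217/3.

72.33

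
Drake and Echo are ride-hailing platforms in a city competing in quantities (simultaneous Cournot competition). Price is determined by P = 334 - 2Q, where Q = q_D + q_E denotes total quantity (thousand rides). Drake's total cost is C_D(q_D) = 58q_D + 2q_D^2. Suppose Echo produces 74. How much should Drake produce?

16

With the rival's output fixed at 74, Drake's profit is π_D = (334 - 2·74 - 2q_D)q_D - (58q_D + 2q_D²) = (186 - 2q_D)q_D - (58q_D + 2q_D²).
∂π_D/∂q_D = 128 - 8q_D = 0, so q_D = 16.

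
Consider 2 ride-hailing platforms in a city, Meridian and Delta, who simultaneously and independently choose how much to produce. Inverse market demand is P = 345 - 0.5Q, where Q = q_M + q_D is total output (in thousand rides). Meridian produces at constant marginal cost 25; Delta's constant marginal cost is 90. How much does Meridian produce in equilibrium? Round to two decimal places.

Meridian's profit: π_M = (345 - 0.5Q)q_M - (25q_M). Setting ∂π_M/∂q_M = 0: 320 - q_M - (1/2)(q_D) = 0.
Delta's first-order condition: 255 - q_D - (1/2)(q_M) = 0.
Rearranging gives the reaction functions q_M = (320 - (1/2)q_D) and q_D = (255 - (1/2)q_M).
Substituting one into the other gives q_M = 770/3 and q_D = 380/3.

256.67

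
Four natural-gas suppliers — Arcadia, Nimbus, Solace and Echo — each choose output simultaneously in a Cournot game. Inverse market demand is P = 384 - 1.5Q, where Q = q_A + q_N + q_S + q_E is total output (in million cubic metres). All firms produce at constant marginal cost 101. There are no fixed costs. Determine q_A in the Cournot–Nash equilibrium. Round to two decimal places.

37.73

Each firm earns π_i = (384 - 1.5Q)q_i - 101q_i.
Setting ∂π_i/∂q_i = 0 with rivals' quantities fixed: 283 - 3q_i - (3/2)·Σ_{j≠i} q_j = 0.
With identical firms every q_j equals q_i, so Σ_{j≠i} q_j = 3q_i and 283 = (15/2)q_i, giving q_i = 566/15.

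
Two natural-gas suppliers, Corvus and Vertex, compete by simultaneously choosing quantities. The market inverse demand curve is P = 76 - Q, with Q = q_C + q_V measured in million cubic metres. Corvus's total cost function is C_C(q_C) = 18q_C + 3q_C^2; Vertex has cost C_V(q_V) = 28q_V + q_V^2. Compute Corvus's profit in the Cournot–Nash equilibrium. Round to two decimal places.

140.92

Corvus's profit: π_C = (76 - Q)q_C - (18q_C + 3q_C²). Setting ∂π_C/∂q_C = 0: 58 - 8q_C - (q_V) = 0.
Vertex's profit: π_V = (76 - Q)q_V - (28q_V + q_V²). Setting ∂π_V/∂q_V = 0: 48 - 4q_V - (q_C) = 0.
So q_C = (58 - q_V)/8 and q_V = (48 - q_C)/4.
Solving the pair: q_C = 184/31, q_V = 326/31.
Price P = 76 - 510/31 = 1846/31.
Corvus's profit: (1846/31)·(184/31) - 18·(184/31) - 3(184/31)² = 140.9199.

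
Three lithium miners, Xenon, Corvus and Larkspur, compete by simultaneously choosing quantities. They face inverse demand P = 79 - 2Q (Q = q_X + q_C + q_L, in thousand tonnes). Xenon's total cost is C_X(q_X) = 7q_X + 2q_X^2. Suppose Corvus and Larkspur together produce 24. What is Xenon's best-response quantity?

3

With rivals' combined output fixed at 24, Xenon's profit is π_X = (79 - 2·24 - 2q_X)q_X - (7q_X + 2q_X²) = (31 - 2q_X)q_X - (7q_X + 2q_X²).
∂π_X/∂q_X = 24 - 8q_X = 0, so q_X = 3.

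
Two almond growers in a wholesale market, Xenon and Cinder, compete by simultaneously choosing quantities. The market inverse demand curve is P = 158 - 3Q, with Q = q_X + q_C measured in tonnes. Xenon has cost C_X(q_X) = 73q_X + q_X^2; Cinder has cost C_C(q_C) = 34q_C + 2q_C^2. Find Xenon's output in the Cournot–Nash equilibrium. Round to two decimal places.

Xenon's profit: π_X = (158 - 3Q)q_X - (73q_X + q_X²). Setting ∂π_X/∂q_X = 0: 85 - 8q_X - 3(q_C) = 0.
Cinder's first-order condition: 124 - 10q_C - 3(q_X) = 0.
Rearranging gives the reaction functions q_X = (85 - 3q_C)/8 and q_C = (124 - 3q_X)/10.
Solving the pair: q_X = 478/71, q_C = 737/71.

6.73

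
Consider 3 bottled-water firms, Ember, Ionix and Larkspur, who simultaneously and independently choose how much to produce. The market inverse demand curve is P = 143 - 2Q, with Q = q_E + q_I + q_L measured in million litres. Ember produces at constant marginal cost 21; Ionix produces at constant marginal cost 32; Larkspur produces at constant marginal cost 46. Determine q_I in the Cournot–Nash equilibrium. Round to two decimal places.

14.25

Ember's profit: π_E = (143 - 2Q)q_E - (21q_E). Setting ∂π_E/∂q_E = 0: 122 - 4q_E - 2(q_I + q_L) = 0.
Ionix's first-order condition: 111 - 4q_I - 2(q_E + q_L) = 0.
Larkspur's first-order condition: 97 - 4q_L - 2(q_E + q_I) = 0.
Summing all 3 equations gives 330 − 8Q = 0, hence Q = 165/4.
Back-substituting: q_E = (122 − 165/2)/2 = 79/4, q_I = (111 − 165/2)/2 = 57/4, q_L = (97 − 165/2)/2 = 29/4.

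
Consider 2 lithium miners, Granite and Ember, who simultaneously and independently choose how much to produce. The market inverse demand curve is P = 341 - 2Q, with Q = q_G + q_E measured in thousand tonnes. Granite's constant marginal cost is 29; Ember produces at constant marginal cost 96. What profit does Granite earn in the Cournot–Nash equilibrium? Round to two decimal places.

7980.06

Granite's profit: π_G = (341 - 2Q)q_G - (29q_G). Setting ∂π_G/∂q_G = 0: 312 - 4q_G - 2(q_E) = 0.
Ember's profit: π_E = (341 - 2Q)q_E - (96q_E). Setting ∂π_E/∂q_E = 0: 245 - 4q_E - 2(q_G) = 0.
So q_G = (312 - 2q_E)/4 and q_E = (245 - 2q_G)/4.
Substituting one into the other gives q_G = 379/6 and q_E = 89/3.
Price P = 341 - 2·(557/6) = 466/3.
Granite's profit: (466/3 - 29)·(379/6) = 7980.0556.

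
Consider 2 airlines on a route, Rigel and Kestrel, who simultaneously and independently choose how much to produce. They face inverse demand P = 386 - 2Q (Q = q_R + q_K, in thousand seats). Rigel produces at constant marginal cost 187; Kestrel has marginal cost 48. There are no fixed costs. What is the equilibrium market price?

207

Rigel's profit: π_R = (386 - 2Q)q_R - (187q_R). Setting ∂π_R/∂q_R = 0: 199 - 4q_R - 2(q_K) = 0.
Kestrel's profit: π_K = (386 - 2Q)q_K - (48q_K). Setting ∂π_K/∂q_K = 0: 338 - 4q_K - 2(q_R) = 0.
So q_R = (199 - 2q_K)/4 and q_K = (338 - 2q_R)/4.
Solving the pair: q_R = 10, q_K = 159/2.
Total output Q = 179/2, so price P = 386 - 2·(179/2) = 207.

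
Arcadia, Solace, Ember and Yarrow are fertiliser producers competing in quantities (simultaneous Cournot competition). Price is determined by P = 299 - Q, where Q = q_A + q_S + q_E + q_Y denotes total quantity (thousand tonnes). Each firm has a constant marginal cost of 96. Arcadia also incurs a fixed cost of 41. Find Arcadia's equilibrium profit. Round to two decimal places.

Each firm earns π_i = (299 - Q)q_i - 96q_i.
Setting ∂π_i/∂q_i = 0 with rivals' quantities fixed: 203 - 2q_i - Σ_{j≠i} q_j = 0.
By symmetry each firm produces the same amount; substituting Σ_{j≠i} q_j = 3q_i yields q_i = 203/5.
Price P = 299 - 812/5 = 683/5.
Arcadia's profit: (683/5 - 96)·(203/5) - 41 = 1607.3600.

1607.36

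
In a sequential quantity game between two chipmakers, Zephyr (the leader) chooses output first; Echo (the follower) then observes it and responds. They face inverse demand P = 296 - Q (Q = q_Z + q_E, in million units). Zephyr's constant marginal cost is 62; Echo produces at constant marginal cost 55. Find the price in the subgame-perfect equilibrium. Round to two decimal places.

118.75

Solve by backward induction. Given q_Z, the follower Echo maximises π_E = (296 - q_Z - q_E)q_E - 55q_E.
∂π_E/∂q_E = 241 - q_Z - 2q_E = 0 gives the reaction function q_E = (241 - q_Z)/2.
Zephyr substitutes q_E(q_Z) into its own profit: π_Z = q_Z(296 - q_Z - (241 - q_Z)/2) - 62q_Z = (351/2 - (1/2)q_Z)q_Z - 62q_Z.
Maximising: ∂π_Z/∂q_Z = 227/2 - q_Z = 0, giving q_Z = 227/2.
Then q_E = (241 - 227/2)/2 = 255/4.
Total output Q = 709/4, so price P = 296 - 709/4 = 475/4.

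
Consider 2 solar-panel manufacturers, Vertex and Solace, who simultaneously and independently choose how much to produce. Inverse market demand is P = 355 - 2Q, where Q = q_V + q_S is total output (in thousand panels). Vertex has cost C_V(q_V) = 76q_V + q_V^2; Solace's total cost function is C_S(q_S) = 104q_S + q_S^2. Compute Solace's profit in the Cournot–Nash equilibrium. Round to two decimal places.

2632.92

Vertex's profit: π_V = (355 - 2Q)q_V - (76q_V + q_V²). Setting ∂π_V/∂q_V = 0: 279 - 6q_V - 2(q_S) = 0.
Solace's first-order condition: 251 - 6q_S - 2(q_V) = 0.
Best responses: q_V = (279 - 2q_S)/6, q_S = (251 - 2q_V)/6.
Solving the pair: q_V = 293/8, q_S = 237/8.
Price P = 355 - 2·(265/4) = 445/2.
Solace's profit: (445/2)·(237/8) - 104·(237/8) - (237/8)² = 2632.9219.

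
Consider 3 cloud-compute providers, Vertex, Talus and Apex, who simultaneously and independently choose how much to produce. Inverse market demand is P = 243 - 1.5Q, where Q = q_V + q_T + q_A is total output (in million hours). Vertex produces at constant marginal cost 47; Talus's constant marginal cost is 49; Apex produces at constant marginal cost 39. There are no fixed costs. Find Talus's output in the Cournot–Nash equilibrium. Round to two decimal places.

30.33

Vertex's profit: π_V = (243 - 1.5Q)q_V - (47q_V). Setting ∂π_V/∂q_V = 0: 196 - 3q_V - (3/2)(q_T + q_A) = 0.
Talus's first-order condition: 194 - 3q_T - (3/2)(q_V + q_A) = 0.
Apex's first-order condition: 204 - 3q_A - (3/2)(q_V + q_T) = 0.
Adding the 3 first-order conditions: 594 − 6Q = 0, so Q = 99.
Back-substituting: q_V = (196 − 297/2)/(3/2) = 95/3, q_T = (194 − 297/2)/(3/2) = 91/3, q_A = (204 − 297/2)/(3/2) = 37.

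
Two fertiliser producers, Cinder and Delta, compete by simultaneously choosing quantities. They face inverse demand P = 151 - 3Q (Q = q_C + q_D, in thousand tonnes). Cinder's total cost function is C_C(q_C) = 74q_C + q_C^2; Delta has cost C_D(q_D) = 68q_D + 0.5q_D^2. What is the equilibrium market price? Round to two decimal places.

104.85

Cinder's profit: π_C = (151 - 3Q)q_C - (74q_C + q_C²). Setting ∂π_C/∂q_C = 0: 77 - 8q_C - 3(q_D) = 0.
Delta's first-order condition: 83 - 7q_D - 3(q_C) = 0.
Rearranging gives the reaction functions q_C = (77 - 3q_D)/8 and q_D = (83 - 3q_C)/7.
Solving the pair: q_C = 290/47, q_D = 433/47.
Total output Q = 723/47, so price P = 151 - 3·(723/47) = 104.8511.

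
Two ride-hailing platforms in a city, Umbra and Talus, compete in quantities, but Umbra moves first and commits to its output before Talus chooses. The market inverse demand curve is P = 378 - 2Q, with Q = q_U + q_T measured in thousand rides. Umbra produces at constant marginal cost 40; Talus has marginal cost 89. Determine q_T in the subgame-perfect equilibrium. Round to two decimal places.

23.88

Solve by backward induction. Given q_U, the follower Talus maximises π_T = (378 - 2q_U - 2q_T)q_T - 89q_T.
Follower FOC: 289 - 2q_U - 4q_T = 0, so q_T(q_U) = (289 - 2q_U)/4.
The leader anticipates this reaction. Substituting into P = 378 - 2Q gives P = 467/2 - q_U, so π_U = (467/2 - q_U)q_U - 40q_U.
Maximising: ∂π_U/∂q_U = 387/2 - 2q_U = 0, giving q_U = 387/4.
Then q_T = (289 - 2·(387/4))/4 = 191/8.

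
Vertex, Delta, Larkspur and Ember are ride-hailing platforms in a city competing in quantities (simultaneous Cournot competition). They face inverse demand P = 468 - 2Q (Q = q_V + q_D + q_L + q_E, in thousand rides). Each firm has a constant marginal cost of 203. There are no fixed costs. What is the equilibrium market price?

256

Each firm earns π_i = (468 - 2Q)q_i - 203q_i.
First-order condition (treating rivals' output as given): 265 - 4q_i - 2·Σ_{j≠i} q_j = 0.
With identical firms every q_j equals q_i, so Σ_{j≠i} q_j = 3q_i and 265 = 10q_i, giving q_i = 53/2.
Total output Q = 106, so price P = 468 - 2·106 = 256.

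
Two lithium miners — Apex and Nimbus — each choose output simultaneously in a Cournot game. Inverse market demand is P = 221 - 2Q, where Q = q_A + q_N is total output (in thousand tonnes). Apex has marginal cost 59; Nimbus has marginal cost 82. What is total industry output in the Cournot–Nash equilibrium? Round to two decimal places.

Apex's profit: π_A = (221 - 2Q)q_A - (59q_A). Setting ∂π_A/∂q_A = 0: 162 - 4q_A - 2(q_N) = 0.
Nimbus's profit: π_N = (221 - 2Q)q_N - (82q_N). Setting ∂π_N/∂q_N = 0: 139 - 4q_N - 2(q_A) = 0.
So q_A = (162 - 2q_N)/4 and q_N = (139 - 2q_A)/4.
Substituting one into the other gives q_A = 185/6 and q_N = 58/3.
Total output Q = 185/6 + 58/3 = 301/6.

50.17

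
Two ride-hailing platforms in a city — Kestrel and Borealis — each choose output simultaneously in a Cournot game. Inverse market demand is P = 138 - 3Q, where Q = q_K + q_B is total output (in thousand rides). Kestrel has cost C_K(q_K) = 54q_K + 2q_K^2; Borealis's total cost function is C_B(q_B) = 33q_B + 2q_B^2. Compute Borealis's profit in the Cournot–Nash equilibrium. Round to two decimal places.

Kestrel's profit: π_K = (138 - 3Q)q_K - (54q_K + 2q_K²). Setting ∂π_K/∂q_K = 0: 84 - 10q_K - 3(q_B) = 0.
Borealis's first-order condition: 105 - 10q_B - 3(q_K) = 0.
So q_K = (84 - 3q_B)/10 and q_B = (105 - 3q_K)/10.
Substituting one into the other gives q_K = 75/13 and q_B = 114/13.
Price P = 138 - 3·(189/13) = 1227/13.
Borealis's profit: (1227/13)·(114/13) - 33·(114/13) - 2(114/13)² = 384.4970.

384.50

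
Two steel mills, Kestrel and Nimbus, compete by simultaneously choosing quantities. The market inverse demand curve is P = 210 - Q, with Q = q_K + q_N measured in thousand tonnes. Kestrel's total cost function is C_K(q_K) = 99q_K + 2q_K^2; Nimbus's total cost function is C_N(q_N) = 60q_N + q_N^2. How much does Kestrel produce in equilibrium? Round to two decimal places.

Kestrel's profit: π_K = (210 - Q)q_K - (99q_K + 2q_K²). Setting ∂π_K/∂q_K = 0: 111 - 6q_K - (q_N) = 0.
Nimbus's first-order condition: 150 - 4q_N - (q_K) = 0.
Rearranging gives the reaction functions q_K = (111 - q_N)/6 and q_N = (150 - q_K)/4.
Substituting one into the other gives q_K = 294/23 and q_N = 789/23.

12.78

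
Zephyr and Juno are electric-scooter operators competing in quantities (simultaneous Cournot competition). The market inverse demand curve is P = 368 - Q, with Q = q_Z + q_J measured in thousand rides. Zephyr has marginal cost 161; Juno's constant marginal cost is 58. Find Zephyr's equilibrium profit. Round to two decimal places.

Zephyr's profit: π_Z = (368 - Q)q_Z - (161q_Z). Setting ∂π_Z/∂q_Z = 0: 207 - 2q_Z - (q_J) = 0.
Juno's first-order condition: 310 - 2q_J - (q_Z) = 0.
Best responses: q_Z = (207 - q_J)/2, q_J = (310 - q_Z)/2.
Solving the pair: q_Z = 104/3, q_J = 413/3.
Price P = 368 - 517/3 = 587/3.
Zephyr's profit: (587/3 - 161)·(104/3) = 1201.7778.

1201.78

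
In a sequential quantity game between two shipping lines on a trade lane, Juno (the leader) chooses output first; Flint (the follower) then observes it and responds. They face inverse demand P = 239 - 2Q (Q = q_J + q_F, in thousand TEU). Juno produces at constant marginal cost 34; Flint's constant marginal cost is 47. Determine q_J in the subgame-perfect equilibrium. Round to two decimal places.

54.50

The follower Flint best-responds to any q_J: π_F = (239 - 2Q)q_F - 47q_F.
Follower FOC: 192 - 2q_J - 4q_F = 0, so q_F(q_J) = (192 - 2q_J)/4.
The leader anticipates this reaction. Substituting into P = 239 - 2Q gives P = 143 - q_J, so π_J = (143 - q_J)q_J - 34q_J.
Leader FOC: 109 - 2q_J = 0, so q_J = 109/2.
Then q_F = (192 - 2·(109/2))/4 = 83/4.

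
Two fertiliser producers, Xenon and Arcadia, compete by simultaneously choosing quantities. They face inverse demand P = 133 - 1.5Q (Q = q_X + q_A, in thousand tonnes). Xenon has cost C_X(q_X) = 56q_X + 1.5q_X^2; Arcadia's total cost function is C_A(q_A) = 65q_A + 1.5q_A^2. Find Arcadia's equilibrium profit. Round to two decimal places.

225.33

Xenon's profit: π_X = (133 - 1.5Q)q_X - (56q_X + (3/2)q_X²). Setting ∂π_X/∂q_X = 0: 77 - 6q_X - (3/2)(q_A) = 0.
Arcadia's profit: π_A = (133 - 1.5Q)q_A - (65q_A + (3/2)q_A²). Setting ∂π_A/∂q_A = 0: 68 - 6q_A - (3/2)(q_X) = 0.
So q_X = (77 - (3/2)q_A)/6 and q_A = (68 - (3/2)q_X)/6.
Substituting one into the other gives q_X = 32/3 and q_A = 26/3.
Price P = 133 - (3/2)·(58/3) = 104.
Arcadia's profit: 104·(26/3) - 65·(26/3) - (3/2)(26/3)² = 676/3.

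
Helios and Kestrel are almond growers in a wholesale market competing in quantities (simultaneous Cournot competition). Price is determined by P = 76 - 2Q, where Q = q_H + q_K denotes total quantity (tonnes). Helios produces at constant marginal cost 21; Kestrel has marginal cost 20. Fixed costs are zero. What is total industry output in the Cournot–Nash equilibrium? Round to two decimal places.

18.50

Helios's profit: π_H = (76 - 2Q)q_H - (21q_H). Setting ∂π_H/∂q_H = 0: 55 - 4q_H - 2(q_K) = 0.
Kestrel's profit: π_K = (76 - 2Q)q_K - (20q_K). Setting ∂π_K/∂q_K = 0: 56 - 4q_K - 2(q_H) = 0.
Rearranging gives the reaction functions q_H = (55 - 2q_K)/4 and q_K = (56 - 2q_H)/4.
Solving the pair: q_H = 9, q_K = 19/2.
Total output Q = 9 + 19/2 = 37/2.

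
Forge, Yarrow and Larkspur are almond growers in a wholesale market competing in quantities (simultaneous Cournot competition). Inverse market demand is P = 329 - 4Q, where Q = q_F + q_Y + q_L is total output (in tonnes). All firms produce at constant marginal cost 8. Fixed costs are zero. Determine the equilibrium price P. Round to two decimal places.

88.25

A representative firm's profit is π_i = q_i(329 - 4Q) - 8q_i.
First-order condition (treating rivals' output as given): 321 - 8q_i - 4·Σ_{j≠i} q_j = 0.
By symmetry each firm produces the same amount; substituting Σ_{j≠i} q_j = 2q_i yields q_i = 321/16.
Total output Q = 963/16, so price P = 329 - 4·(963/16) = 353/4.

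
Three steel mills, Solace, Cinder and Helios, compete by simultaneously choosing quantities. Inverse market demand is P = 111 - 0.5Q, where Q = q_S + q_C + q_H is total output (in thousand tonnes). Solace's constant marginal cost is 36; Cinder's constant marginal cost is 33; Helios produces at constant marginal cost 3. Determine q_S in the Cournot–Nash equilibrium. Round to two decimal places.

Solace's profit: π_S = (111 - 0.5Q)q_S - (36q_S). Setting ∂π_S/∂q_S = 0: 75 - q_S - (1/2)(q_C + q_H) = 0.
Cinder's first-order condition: 78 - q_C - (1/2)(q_S + q_H) = 0.
Helios's first-order condition: 108 - q_H - (1/2)(q_S + q_C) = 0.
Adding the 3 first-order conditions: 261 − 2Q = 0, so Q = 261/2.
Back-substituting: q_S = (75 − 261/4)/(1/2) = 39/2, q_C = (78 − 261/4)/(1/2) = 51/2, q_H = (108 − 261/4)/(1/2) = 171/2.

19.50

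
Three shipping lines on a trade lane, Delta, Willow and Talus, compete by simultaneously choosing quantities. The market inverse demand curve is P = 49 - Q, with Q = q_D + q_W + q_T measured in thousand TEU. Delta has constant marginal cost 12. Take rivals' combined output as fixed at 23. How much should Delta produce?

7

With rivals' combined output fixed at 23, Delta's profit is π_D = (49 - 23 - q_D)q_D - (12q_D) = (26 - q_D)q_D - (12q_D).
∂π_D/∂q_D = 14 - 2q_D = 0, so q_D = 7.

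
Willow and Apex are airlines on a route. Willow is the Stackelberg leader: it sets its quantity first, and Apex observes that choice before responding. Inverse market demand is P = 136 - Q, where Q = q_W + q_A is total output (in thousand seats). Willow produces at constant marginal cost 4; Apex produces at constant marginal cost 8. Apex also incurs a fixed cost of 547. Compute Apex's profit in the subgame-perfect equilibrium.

353

Solve by backward induction. Given q_W, the follower Apex maximises π_A = (136 - q_W - q_A)q_A - 8q_A.
Follower FOC: 128 - q_W - 2q_A = 0, so q_A(q_W) = (128 - q_W)/2.
The leader anticipates this reaction. Substituting into P = 136 - Q gives P = 72 - (1/2)q_W, so π_W = (72 - (1/2)q_W)q_W - 4q_W.
Maximising: ∂π_W/∂q_W = 68 - q_W = 0, giving q_W = 68.
Then q_A = (128 - 68)/2 = 30.
Price P = 136 - 98 = 38.
Apex's profit: (38 - 8)·30 - 547 = 353.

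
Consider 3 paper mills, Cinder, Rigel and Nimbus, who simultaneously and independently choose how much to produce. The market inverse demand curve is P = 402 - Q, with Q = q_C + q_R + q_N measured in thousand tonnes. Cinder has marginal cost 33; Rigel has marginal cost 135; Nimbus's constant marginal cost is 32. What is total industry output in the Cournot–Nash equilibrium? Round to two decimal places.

251.50

Cinder's profit: π_C = (402 - Q)q_C - (33q_C). Setting ∂π_C/∂q_C = 0: 369 - 2q_C - (q_R + q_N) = 0.
Rigel's profit: π_R = (402 - Q)q_R - (135q_R). Setting ∂π_R/∂q_R = 0: 267 - 2q_R - (q_C + q_N) = 0.
Nimbus's first-order condition: 370 - 2q_N - (q_C + q_R) = 0.
Adding the 3 first-order conditions: 1006 − 4Q = 0, so Q = 503/2.
Back-substituting: q_C = (369 − 503/2) = 235/2, q_R = (267 − 503/2) = 31/2, q_N = (370 − 503/2) = 237/2.
Total output Q = 235/2 + 31/2 + 237/2 = 503/2.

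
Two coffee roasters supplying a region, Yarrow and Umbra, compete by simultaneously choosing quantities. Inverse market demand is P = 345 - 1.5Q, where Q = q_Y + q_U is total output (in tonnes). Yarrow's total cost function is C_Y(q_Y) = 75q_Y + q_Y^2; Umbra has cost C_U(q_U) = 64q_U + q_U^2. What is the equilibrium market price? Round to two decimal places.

Yarrow's profit: π_Y = (345 - 1.5Q)q_Y - (75q_Y + q_Y²). Setting ∂π_Y/∂q_Y = 0: 270 - 5q_Y - (3/2)(q_U) = 0.
Umbra's profit: π_U = (345 - 1.5Q)q_U - (64q_U + q_U²). Setting ∂π_U/∂q_U = 0: 281 - 5q_U - (3/2)(q_Y) = 0.
So q_Y = (270 - (3/2)q_U)/5 and q_U = (281 - (3/2)q_Y)/5.
Solving the pair: q_Y = 40.8132, q_U = 43.9560.
Total output Q = 1102/13, so price P = 345 - (3/2)·(1102/13) = 217.8462.

217.85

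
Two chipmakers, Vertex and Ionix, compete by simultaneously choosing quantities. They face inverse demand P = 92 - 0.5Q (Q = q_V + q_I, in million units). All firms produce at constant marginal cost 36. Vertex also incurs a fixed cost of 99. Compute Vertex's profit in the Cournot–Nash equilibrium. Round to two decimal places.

597.89

A representative firm's profit is π_i = q_i(92 - 0.5Q) - 36q_i.
Setting ∂π_i/∂q_i = 0 with rivals' quantities fixed: 56 - q_i - (1/2)q_j = 0.
By symmetry each firm produces the same amount; substituting q_j = q_i yields q_i = 56/(3/2) = 112/3.
Price P = 92 - (1/2)·(224/3) = 164/3.
Vertex's profit: (164/3 - 36)·(112/3) - 99 = 597.8889.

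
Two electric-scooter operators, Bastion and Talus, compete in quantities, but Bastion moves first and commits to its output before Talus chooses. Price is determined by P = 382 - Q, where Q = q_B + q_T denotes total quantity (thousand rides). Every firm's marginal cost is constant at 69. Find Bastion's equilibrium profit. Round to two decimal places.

12246.13

Solve by backward induction. Given q_B, the follower Talus maximises π_T = (382 - q_B - q_T)q_T - 69q_T.
Follower FOC: 313 - q_B - 2q_T = 0, so q_T(q_B) = (313 - q_B)/2.
The leader anticipates this reaction. Substituting into P = 382 - Q gives P = 451/2 - (1/2)q_B, so π_B = (451/2 - (1/2)q_B)q_B - 69q_B.
Maximising: ∂π_B/∂q_B = 313/2 - q_B = 0, giving q_B = 313/2.
Then q_T = (313 - 313/2)/2 = 313/4.
Price P = 382 - 939/4 = 589/4.
Bastion's profit: (589/4 - 69)·(313/2) = 12246.1250.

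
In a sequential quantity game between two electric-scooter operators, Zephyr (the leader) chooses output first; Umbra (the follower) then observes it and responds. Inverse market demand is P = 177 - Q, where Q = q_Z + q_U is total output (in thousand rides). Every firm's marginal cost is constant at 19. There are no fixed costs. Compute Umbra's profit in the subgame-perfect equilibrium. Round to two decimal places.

Solve by backward induction. Given q_Z, the follower Umbra maximises π_U = (177 - q_Z - q_U)q_U - 19q_U.
∂π_U/∂q_U = 158 - q_Z - 2q_U = 0 gives the reaction function q_U = (158 - q_Z)/2.
Zephyr substitutes q_U(q_Z) into its own profit: π_Z = q_Z(177 - q_Z - (158 - q_Z)/2) - 19q_Z = (98 - (1/2)q_Z)q_Z - 19q_Z.
Leader FOC: 79 - q_Z = 0, so q_Z = 79.
Then q_U = (158 - 79)/2 = 79/2.
Price P = 177 - 237/2 = 117/2.
Umbra's profit: (117/2 - 19)·(79/2) = 1560.2500.

1560.25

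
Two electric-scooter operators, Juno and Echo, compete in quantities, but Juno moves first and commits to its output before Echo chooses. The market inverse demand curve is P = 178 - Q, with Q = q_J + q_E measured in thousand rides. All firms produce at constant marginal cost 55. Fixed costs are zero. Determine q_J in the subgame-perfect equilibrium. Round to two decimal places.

61.50

Solve by backward induction. Given q_J, the follower Echo maximises π_E = (178 - q_J - q_E)q_E - 55q_E.
Follower FOC: 123 - q_J - 2q_E = 0, so q_E(q_J) = (123 - q_J)/2.
The leader anticipates this reaction. Substituting into P = 178 - Q gives P = 233/2 - (1/2)q_J, so π_J = (233/2 - (1/2)q_J)q_J - 55q_J.
Leader FOC: 123/2 - q_J = 0, so q_J = 123/2.
Then q_E = (123 - 123/2)/2 = 123/4.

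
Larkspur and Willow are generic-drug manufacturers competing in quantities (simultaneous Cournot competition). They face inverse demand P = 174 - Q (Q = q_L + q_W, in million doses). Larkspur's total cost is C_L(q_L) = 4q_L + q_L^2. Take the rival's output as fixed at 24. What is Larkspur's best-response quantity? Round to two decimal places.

36.50

With the rival's output fixed at 24, Larkspur's profit is π_L = (174 - 24 - q_L)q_L - (4q_L + q_L²) = (150 - q_L)q_L - (4q_L + q_L²).
∂π_L/∂q_L = 146 - 4q_L = 0, so q_L = 73/2.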